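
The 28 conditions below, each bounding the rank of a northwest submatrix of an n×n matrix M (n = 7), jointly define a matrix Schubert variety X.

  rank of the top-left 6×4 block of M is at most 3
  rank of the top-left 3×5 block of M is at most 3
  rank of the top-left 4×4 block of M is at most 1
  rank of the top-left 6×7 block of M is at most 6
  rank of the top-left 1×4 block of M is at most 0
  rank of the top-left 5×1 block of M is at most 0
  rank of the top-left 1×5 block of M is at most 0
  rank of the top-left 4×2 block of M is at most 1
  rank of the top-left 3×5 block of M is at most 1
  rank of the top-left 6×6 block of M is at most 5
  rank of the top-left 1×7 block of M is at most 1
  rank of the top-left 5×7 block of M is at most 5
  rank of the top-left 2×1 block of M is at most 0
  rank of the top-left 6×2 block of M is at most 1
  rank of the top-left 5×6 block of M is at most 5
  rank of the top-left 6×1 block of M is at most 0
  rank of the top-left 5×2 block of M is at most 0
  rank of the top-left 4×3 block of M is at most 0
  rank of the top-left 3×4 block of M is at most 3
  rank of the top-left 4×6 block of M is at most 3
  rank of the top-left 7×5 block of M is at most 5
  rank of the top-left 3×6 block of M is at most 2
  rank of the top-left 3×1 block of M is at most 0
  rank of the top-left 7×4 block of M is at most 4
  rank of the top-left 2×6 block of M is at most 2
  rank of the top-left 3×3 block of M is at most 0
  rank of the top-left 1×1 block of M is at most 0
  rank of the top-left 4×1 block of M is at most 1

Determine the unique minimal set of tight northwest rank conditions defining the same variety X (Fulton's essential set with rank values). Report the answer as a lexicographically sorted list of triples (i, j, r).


The tightest implied rank at each (i,j), from the 28 conditions:

  i=1: 0, 0, 0, 0, 0, 1, 1
  i=2: 0, 0, 0, 1, 1, 2, 2
  i=3: 0, 0, 0, 1, 1, 2, 3
  i=4: 0, 0, 0, 1, 2, 3, 4
  i=5: 0, 0, 1, 2, 3, 4, 5
  i=6: 0, 1, 2, 3, 4, 5, 6
  i=7: 1, 2, 3, 4, 5, 6, 7

second differences of R give the permutation w = (6, 4, 7, 5, 3, 2, 1).

Fulton essential set (5 of the 18 Rothe cells):

[(1, 5, 0), (3, 5, 1), (4, 3, 0), (5, 2, 0), (6, 1, 0)]


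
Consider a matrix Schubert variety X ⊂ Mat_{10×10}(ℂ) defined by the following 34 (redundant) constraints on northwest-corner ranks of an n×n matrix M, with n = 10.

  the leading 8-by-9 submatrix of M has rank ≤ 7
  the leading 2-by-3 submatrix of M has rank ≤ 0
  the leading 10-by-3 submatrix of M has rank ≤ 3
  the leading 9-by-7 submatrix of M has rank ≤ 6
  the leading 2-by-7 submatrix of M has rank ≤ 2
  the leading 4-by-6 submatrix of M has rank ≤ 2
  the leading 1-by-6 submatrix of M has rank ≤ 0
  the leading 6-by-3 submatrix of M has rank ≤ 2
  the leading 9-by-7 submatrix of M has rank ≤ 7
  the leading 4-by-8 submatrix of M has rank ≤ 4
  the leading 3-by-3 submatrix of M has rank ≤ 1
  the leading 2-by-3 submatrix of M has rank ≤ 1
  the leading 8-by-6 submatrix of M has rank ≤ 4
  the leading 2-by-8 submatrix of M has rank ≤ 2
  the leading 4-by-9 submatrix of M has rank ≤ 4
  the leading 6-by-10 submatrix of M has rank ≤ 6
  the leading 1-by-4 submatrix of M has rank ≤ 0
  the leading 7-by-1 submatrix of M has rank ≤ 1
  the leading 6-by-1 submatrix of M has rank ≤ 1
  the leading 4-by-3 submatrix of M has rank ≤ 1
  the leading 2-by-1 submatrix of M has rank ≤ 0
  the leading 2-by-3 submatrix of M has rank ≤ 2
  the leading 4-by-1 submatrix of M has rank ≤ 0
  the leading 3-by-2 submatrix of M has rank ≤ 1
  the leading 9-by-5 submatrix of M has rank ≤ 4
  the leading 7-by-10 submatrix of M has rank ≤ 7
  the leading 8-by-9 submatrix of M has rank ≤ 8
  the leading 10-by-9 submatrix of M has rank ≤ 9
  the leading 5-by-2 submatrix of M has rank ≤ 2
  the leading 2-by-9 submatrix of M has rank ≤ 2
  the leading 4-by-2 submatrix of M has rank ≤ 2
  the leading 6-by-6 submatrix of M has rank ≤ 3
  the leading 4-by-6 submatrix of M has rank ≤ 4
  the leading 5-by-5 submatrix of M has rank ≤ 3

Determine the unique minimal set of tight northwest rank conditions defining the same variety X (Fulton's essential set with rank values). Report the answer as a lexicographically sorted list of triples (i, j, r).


Reconstructing r_w from the 34 given conditions:

  0, 0, 0, 0, 0, 0, 1, 1, 1, 1
  0, 0, 0, 1, 1, 1, 2, 2, 2, 2
  0, 1, 1, 2, 2, 2, 3, 3, 3, 3
  0, 1, 1, 2, 2, 2, 3, 4, 4, 4
  1, 2, 2, 3, 3, 3, 4, 5, 5, 5
  1, 2, 2, 3, 3, 3, 4, 5, 6, 6
  1, 2, 3, 4, 4, 4, 5, 6, 7, 7
  1, 2, 3, 4, 4, 4, 5, 6, 7, 8
  1, 2, 3, 4, 4, 5, 6, 7, 8, 9
  1, 2, 3, 4, 5, 6, 7, 8, 9, 10

the unique w with this rank table is (7, 4, 2, 8, 1, 9, 3, 10, 6, 5).

Fulton essential set (9 of the 20 Rothe cells):

[(1, 6, 0), (2, 3, 0), (4, 1, 0), (4, 3, 1), (4, 6, 2), (6, 3, 2), (6, 6, 3), (8, 6, 4), (9, 5, 4)]


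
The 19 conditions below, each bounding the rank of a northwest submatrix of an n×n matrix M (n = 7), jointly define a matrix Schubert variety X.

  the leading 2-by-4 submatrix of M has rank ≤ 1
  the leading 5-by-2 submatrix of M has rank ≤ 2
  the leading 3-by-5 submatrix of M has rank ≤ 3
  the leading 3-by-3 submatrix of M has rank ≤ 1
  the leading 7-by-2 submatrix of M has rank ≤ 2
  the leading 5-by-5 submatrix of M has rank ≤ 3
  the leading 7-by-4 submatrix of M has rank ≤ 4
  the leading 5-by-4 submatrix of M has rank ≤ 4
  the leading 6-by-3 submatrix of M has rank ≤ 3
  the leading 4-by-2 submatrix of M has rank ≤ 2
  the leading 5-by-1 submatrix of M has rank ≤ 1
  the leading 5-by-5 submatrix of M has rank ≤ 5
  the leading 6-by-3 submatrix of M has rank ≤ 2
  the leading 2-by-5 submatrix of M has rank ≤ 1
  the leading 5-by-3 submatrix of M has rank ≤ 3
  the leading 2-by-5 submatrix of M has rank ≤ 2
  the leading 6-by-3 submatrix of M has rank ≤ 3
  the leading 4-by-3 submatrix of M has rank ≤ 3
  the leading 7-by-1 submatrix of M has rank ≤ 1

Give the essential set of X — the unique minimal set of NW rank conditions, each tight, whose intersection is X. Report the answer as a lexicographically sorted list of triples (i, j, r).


Reconstructing r_w from the 19 given conditions:

  i=1: 1 | 1 | 1 | 1 | 1 | 1 | 1
  i=2: 1 | 1 | 1 | 1 | 1 | 2 | 2
  i=3: 1 | 1 | 1 | 2 | 2 | 3 | 3
  i=4: 1 | 2 | 2 | 3 | 3 | 4 | 4
  i=5: 1 | 2 | 2 | 3 | 3 | 4 | 5
  i=6: 1 | 2 | 2 | 3 | 4 | 5 | 6
  i=7: 1 | 2 | 3 | 4 | 5 | 6 | 7

so w = (1, 6, 4, 2, 7, 5, 3).

4 SE-corners of the 9-cell Rothe diagram give Ess(w):

[(2, 5, 1), (3, 3, 1), (5, 5, 3), (6, 3, 2)]


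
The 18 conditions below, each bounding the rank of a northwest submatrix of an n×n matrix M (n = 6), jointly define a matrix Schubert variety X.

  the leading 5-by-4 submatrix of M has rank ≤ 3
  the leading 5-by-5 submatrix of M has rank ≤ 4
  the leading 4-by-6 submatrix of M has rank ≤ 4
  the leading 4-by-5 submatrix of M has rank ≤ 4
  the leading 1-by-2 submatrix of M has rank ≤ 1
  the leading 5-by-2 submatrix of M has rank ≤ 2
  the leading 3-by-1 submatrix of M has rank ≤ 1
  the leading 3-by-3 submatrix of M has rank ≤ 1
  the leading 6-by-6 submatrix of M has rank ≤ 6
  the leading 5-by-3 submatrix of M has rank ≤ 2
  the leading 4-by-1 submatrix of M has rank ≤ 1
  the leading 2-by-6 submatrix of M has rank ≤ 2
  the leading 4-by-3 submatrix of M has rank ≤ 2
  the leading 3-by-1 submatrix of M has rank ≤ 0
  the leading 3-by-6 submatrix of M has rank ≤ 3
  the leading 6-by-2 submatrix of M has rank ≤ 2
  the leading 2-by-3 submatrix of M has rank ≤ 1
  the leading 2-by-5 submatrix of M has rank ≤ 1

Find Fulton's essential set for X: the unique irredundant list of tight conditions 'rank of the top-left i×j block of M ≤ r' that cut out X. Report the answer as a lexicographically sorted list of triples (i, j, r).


Rank table r_w(6×6) implied by the 18 constraints:

  i=1: 0, 1, 1, 1, 1, 1
  i=2: 0, 1, 1, 1, 1, 2
  i=3: 0, 1, 1, 2, 2, 3
  i=4: 1, 2, 2, 3, 3, 4
  i=5: 1, 2, 2, 3, 4, 5
  i=6: 1, 2, 3, 4, 5, 6

so w = (2, 6, 4, 1, 5, 3).

Fulton essential set (4 of the 8 Rothe cells):

[(2, 5, 1), (3, 1, 0), (3, 3, 1), (5, 3, 2)]


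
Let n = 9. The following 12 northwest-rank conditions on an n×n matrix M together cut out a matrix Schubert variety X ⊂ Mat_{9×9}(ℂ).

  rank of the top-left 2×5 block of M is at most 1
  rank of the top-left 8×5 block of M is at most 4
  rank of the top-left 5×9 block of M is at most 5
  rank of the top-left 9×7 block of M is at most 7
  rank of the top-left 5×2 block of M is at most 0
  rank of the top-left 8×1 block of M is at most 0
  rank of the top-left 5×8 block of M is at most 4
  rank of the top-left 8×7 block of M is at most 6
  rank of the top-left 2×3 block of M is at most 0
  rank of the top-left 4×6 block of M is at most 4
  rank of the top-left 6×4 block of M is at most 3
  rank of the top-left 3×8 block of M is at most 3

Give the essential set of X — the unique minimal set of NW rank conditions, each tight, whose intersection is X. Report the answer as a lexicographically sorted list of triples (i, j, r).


Propagating the 12 rank bounds to every northwest block:

  row 1: 0 | 0 | 0 | 1 | 1 | 1 | 1 | 1 | 1
  row 2: 0 | 0 | 0 | 1 | 1 | 2 | 2 | 2 | 2
  row 3: 0 | 0 | 1 | 2 | 2 | 3 | 3 | 3 | 3
  row 4: 0 | 0 | 1 | 2 | 3 | 4 | 4 | 4 | 4
  row 5: 0 | 0 | 1 | 2 | 3 | 4 | 4 | 4 | 5
  row 6: 0 | 1 | 2 | 3 | 4 | 5 | 5 | 5 | 6
  row 7: 0 | 1 | 2 | 3 | 4 | 5 | 6 | 6 | 7
  row 8: 0 | 1 | 2 | 3 | 4 | 5 | 6 | 7 | 8
  row 9: 1 | 2 | 3 | 4 | 5 | 6 | 7 | 8 | 9

giving w = (4, 6, 3, 5, 9, 2, 7, 8, 1) via Δ²R.

D(w) has 18 cells with 5 SE-corners; essential set:

[(2, 3, 0), (2, 5, 1), (5, 2, 0), (5, 8, 4), (8, 1, 0)]


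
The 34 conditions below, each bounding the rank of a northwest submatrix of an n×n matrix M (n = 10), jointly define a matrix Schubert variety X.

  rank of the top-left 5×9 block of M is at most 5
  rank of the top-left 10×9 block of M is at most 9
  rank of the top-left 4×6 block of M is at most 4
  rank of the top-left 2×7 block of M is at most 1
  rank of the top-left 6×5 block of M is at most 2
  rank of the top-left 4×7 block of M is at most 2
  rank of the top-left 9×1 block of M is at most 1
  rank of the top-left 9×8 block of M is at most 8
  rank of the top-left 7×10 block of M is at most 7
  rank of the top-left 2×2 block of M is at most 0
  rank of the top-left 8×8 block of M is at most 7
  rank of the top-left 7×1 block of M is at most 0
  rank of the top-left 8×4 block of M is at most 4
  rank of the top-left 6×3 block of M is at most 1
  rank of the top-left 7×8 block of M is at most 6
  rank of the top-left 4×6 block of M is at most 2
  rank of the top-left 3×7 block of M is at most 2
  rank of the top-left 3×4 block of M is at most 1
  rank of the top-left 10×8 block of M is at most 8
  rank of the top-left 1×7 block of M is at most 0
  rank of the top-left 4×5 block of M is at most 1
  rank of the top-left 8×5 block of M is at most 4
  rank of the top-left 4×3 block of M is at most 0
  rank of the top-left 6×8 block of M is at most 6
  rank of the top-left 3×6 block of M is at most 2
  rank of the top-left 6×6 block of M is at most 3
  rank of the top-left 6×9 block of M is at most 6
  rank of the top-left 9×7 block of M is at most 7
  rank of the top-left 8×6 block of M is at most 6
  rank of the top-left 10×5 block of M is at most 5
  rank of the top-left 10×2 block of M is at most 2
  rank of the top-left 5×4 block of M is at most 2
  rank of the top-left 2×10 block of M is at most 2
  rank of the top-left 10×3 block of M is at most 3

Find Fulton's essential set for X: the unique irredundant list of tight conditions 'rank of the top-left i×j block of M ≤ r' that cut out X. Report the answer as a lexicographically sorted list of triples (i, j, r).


The tightest implied rank at each (i,j), from the 34 conditions:

  i=1: 0, 0, 0, 0, 0, 0, 0, 1, 1, 1
  i=2: 0, 0, 0, 1, 1, 1, 1, 2, 2, 2
  i=3: 0, 0, 0, 1, 1, 2, 2, 3, 3, 3
  i=4: 0, 0, 0, 1, 1, 2, 2, 3, 4, 4
  i=5: 0, 1, 1, 2, 2, 3, 3, 4, 5, 5
  i=6: 0, 1, 1, 2, 2, 3, 4, 5, 6, 6
  i=7: 0, 1, 2, 3, 3, 4, 5, 6, 7, 7
  i=8: 1, 2, 3, 4, 4, 5, 6, 7, 8, 8
  i=9: 1, 2, 3, 4, 5, 6, 7, 8, 9, 9
  i=10: 1, 2, 3, 4, 5, 6, 7, 8, 9, 10

giving w = (8, 4, 6, 9, 2, 7, 3, 1, 5, 10) via Δ²R.

Fulton essential set (7 of the 24 Rothe cells):

[(1, 7, 0), (4, 3, 0), (4, 5, 1), (4, 7, 2), (6, 3, 1), (6, 5, 2), (7, 1, 0)]


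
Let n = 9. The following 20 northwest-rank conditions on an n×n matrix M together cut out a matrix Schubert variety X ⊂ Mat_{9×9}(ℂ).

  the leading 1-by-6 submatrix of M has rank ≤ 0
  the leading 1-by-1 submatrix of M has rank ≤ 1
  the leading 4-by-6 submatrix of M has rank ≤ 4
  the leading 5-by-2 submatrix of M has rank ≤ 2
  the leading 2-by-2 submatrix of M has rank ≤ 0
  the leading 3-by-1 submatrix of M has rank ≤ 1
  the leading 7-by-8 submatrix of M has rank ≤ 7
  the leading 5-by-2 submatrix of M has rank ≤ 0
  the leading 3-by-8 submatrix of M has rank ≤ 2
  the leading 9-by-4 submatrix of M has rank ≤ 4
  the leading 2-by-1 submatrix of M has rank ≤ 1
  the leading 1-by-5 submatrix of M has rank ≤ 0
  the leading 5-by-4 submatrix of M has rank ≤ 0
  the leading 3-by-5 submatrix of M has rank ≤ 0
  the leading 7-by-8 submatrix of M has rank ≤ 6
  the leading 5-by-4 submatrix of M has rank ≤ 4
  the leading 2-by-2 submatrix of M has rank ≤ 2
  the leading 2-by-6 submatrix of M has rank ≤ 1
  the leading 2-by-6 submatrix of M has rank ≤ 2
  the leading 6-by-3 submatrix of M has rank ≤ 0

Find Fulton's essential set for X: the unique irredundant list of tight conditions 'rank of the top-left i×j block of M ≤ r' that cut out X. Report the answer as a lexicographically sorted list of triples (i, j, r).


Rank table r_w(9×9) implied by the 20 constraints:

  row 1: 0, 0, 0, 0, 0, 0, 1, 1, 1
  row 2: 0, 0, 0, 0, 0, 1, 2, 2, 2
  row 3: 0, 0, 0, 0, 0, 1, 2, 2, 3
  row 4: 0, 0, 0, 0, 1, 2, 3, 3, 4
  row 5: 0, 0, 0, 0, 1, 2, 3, 4, 5
  row 6: 0, 0, 0, 1, 2, 3, 4, 5, 6
  row 7: 1, 1, 1, 2, 3, 4, 5, 6, 7
  row 8: 1, 2, 2, 3, 4, 5, 6, 7, 8
  row 9: 1, 2, 3, 4, 5, 6, 7, 8, 9

hence w(1..9) = (7, 6, 9, 5, 8, 4, 1, 2, 3).

5 SE-corners of the 28-cell Rothe diagram give Ess(w):

[(1, 6, 0), (3, 5, 0), (3, 8, 2), (5, 4, 0), (6, 3, 0)]


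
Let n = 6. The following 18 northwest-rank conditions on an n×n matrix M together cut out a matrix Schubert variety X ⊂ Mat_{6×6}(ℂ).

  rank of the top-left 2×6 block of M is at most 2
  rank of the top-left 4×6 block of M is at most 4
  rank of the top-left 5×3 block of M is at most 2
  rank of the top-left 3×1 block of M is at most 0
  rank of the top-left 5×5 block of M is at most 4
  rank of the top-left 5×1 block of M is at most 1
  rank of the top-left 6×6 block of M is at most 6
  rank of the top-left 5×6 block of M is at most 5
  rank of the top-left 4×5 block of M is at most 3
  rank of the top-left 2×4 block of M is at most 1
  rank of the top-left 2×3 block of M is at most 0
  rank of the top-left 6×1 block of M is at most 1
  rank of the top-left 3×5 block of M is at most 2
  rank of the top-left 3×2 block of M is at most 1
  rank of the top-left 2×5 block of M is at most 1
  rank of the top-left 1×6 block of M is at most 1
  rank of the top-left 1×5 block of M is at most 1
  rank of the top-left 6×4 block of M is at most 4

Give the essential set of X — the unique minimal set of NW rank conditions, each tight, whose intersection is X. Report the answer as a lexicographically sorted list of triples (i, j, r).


The tightest implied rank at each (i,j), from the 18 conditions:

  0, 0, 0, 1, 1, 1
  0, 0, 0, 1, 1, 2
  0, 1, 1, 2, 2, 3
  1, 2, 2, 3, 3, 4
  1, 2, 2, 3, 4, 5
  1, 2, 3, 4, 5, 6

second differences of R give the permutation w = (4, 6, 2, 1, 5, 3).

ℓ(w)=9; the 4 essential cells (i,j,r):

[(2, 3, 0), (2, 5, 1), (3, 1, 0), (5, 3, 2)]


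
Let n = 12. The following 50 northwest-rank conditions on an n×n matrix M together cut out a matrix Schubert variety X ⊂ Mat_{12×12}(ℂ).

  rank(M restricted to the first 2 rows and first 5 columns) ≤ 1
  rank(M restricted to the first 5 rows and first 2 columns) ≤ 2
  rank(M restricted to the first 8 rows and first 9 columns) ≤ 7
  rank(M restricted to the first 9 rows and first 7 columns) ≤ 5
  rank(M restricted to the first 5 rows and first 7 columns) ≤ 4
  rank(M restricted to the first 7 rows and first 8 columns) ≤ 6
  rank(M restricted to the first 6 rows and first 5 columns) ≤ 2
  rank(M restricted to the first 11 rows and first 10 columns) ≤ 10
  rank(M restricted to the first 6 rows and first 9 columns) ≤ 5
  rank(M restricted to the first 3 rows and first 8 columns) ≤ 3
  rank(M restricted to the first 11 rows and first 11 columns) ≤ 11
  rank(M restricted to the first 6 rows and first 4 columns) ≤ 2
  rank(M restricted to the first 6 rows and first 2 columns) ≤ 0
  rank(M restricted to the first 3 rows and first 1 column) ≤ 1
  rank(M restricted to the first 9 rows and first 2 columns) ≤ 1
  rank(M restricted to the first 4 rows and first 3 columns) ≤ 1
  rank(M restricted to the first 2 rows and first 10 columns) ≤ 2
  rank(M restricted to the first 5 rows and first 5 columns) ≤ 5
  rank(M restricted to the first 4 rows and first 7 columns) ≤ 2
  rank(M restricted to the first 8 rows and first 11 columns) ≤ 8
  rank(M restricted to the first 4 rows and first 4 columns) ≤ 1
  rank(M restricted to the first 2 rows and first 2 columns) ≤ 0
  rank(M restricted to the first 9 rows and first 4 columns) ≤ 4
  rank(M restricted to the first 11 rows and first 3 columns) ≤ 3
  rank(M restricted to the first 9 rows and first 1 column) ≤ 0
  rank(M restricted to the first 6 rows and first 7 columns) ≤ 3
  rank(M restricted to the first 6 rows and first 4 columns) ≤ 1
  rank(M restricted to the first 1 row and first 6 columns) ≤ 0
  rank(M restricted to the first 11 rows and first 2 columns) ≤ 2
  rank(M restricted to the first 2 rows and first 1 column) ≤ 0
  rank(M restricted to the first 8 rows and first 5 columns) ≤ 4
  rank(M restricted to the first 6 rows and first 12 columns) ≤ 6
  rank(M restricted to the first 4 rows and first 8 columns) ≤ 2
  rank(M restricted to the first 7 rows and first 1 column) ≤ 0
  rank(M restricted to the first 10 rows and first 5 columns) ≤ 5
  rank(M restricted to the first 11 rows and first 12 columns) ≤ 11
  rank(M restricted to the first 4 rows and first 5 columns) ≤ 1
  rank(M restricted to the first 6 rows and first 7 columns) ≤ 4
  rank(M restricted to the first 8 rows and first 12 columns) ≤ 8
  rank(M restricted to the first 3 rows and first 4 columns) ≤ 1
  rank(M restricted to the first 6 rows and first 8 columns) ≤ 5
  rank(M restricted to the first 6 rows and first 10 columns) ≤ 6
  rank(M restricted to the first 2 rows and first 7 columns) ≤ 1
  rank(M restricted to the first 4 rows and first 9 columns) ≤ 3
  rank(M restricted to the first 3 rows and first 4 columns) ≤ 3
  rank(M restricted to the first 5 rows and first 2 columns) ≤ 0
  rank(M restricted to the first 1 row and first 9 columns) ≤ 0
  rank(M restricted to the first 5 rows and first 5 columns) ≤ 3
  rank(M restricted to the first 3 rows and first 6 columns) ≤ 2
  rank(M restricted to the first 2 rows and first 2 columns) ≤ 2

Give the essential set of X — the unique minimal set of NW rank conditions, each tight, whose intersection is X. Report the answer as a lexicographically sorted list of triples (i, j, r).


Propagating the 50 rank bounds to every northwest block:

  i=1: 0 0 0 0 0 0 0 0 0 1 1 1
  i=2: 0 0 1 1 1 1 1 1 1 2 2 2
  i=3: 0 0 1 1 1 2 2 2 2 3 3 3
  i=4: 0 0 1 1 1 2 2 2 3 4 4 4
  i=5: 0 0 1 1 2 3 3 3 4 5 5 5
  i=6: 0 0 1 1 2 3 3 4 5 6 6 6
  i=7: 0 1 2 2 3 4 4 5 6 7 7 7
  i=8: 0 1 2 3 4 5 5 6 7 8 8 8
  i=9: 0 1 2 3 4 5 5 6 7 8 9 9
  i=10: 1 2 3 4 5 6 6 7 8 9 10 10
  i=11: 1 2 3 4 5 6 7 8 9 10 11 11
  i=12: 1 2 3 4 5 6 7 8 9 10 11 12

reading off 1-entries of Δ²R: w = (10, 3, 6, 9, 5, 8, 2, 4, 11, 1, 7, 12).

|D(w)|=32, |Ess(w)|=8:

[(1, 9, 0), (4, 5, 1), (4, 8, 2), (6, 2, 0), (6, 4, 1), (6, 7, 3), (9, 1, 0), (9, 7, 5)]


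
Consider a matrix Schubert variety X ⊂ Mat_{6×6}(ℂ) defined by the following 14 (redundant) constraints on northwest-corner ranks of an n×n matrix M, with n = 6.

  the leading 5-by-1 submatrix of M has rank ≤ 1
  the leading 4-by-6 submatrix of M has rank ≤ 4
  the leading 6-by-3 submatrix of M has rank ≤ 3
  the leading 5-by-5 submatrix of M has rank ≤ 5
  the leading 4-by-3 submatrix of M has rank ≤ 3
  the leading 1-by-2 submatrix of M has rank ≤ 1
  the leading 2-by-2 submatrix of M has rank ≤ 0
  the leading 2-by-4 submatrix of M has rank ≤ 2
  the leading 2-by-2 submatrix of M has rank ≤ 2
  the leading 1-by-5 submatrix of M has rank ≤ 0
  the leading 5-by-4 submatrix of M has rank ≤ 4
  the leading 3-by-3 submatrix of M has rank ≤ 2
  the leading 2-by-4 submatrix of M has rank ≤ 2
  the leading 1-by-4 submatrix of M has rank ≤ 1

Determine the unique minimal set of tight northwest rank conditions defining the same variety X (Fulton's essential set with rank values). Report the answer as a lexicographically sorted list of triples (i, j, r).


Propagating the 14 rank bounds to every northwest block:

  0  0  0  0  0  1
  0  0  1  1  1  2
  1  1  2  2  2  3
  1  2  3  3  3  4
  1  2  3  4  4  5
  1  2  3  4  5  6

the unique w with this rank table is (6, 3, 1, 2, 4, 5).

D(w) has 7 cells with 2 SE-corners; essential set:

[(1, 5, 0), (2, 2, 0)]


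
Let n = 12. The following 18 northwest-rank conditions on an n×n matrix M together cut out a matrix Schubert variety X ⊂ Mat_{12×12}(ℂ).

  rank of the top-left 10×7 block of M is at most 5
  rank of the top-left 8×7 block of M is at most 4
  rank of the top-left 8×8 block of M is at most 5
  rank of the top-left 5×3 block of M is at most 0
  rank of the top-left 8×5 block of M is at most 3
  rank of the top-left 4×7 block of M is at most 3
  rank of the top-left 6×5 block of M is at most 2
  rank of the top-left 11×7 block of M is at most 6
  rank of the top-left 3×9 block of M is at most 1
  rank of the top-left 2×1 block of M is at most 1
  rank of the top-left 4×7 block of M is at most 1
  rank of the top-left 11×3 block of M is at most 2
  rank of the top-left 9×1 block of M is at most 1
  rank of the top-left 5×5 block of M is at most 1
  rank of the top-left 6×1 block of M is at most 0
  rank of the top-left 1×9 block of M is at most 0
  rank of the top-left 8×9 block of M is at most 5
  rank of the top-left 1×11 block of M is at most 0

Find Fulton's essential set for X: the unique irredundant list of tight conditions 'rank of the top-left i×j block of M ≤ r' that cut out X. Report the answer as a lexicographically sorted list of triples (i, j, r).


Recovering R(i,j) via the rank-extension bound from the 18 conditions:

  0, 0, 0, 0, 0, 0, 0, 0, 0, 0, 0, 1
  0, 0, 0, 1, 1, 1, 1, 1, 1, 1, 1, 2
  0, 0, 0, 1, 1, 1, 1, 1, 1, 2, 2, 3
  0, 0, 0, 1, 1, 1, 1, 2, 2, 3, 3, 4
  0, 0, 0, 1, 1, 2, 2, 3, 3, 4, 4, 5
  0, 1, 1, 2, 2, 3, 3, 4, 4, 5, 5, 6
  1, 2, 2, 3, 3, 4, 4, 5, 5, 6, 6, 7
  1, 2, 2, 3, 3, 4, 4, 5, 5, 6, 7, 8
  1, 2, 2, 3, 4, 5, 5, 6, 6, 7, 8, 9
  1, 2, 2, 3, 4, 5, 5, 6, 7, 8, 9, 10
  1, 2, 2, 3, 4, 5, 6, 7, 8, 9, 10, 11
  1, 2, 3, 4, 5, 6, 7, 8, 9, 10, 11, 12

reading off 1-entries of Δ²R: w = (12, 4, 10, 8, 6, 2, 1, 11, 5, 9, 7, 3).

|D(w)|=41, |Ess(w)|=11:

[(1, 11, 0), (3, 9, 1), (4, 7, 1), (5, 3, 0), (5, 5, 1), (6, 1, 0), (8, 5, 3), (8, 7, 4), (8, 9, 5), (10, 7, 5), (11, 3, 2)]


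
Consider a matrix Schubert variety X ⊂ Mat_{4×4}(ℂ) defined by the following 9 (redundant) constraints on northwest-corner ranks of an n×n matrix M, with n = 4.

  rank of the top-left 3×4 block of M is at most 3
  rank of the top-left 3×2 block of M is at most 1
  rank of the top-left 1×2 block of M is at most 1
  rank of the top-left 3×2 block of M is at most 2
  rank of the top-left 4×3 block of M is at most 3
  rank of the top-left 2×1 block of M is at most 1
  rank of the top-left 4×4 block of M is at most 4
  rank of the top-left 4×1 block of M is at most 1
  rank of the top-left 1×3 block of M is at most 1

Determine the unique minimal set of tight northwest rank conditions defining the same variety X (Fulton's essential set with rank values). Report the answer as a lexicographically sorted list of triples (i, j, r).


The tightest implied rank at each (i,j), from the 9 conditions:

  i=1: 1 | 1 | 1 | 1
  i=2: 1 | 1 | 2 | 2
  i=3: 1 | 1 | 2 | 3
  i=4: 1 | 2 | 3 | 4

reading off 1-entries of Δ²R: w = (1, 3, 4, 2).

Rothe diagram D(w) (2 cells), 1 SE-corner (essential condition):

[(3, 2, 1)]


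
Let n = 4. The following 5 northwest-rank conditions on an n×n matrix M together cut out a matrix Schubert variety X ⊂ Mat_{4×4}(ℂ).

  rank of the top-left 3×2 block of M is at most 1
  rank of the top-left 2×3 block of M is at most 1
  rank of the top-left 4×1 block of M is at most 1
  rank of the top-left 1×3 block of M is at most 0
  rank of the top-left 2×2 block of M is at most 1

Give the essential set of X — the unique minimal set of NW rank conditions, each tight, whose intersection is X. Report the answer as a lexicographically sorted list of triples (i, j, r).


The tightest implied rank at each (i,j), from the 5 conditions:

  R[1]: 0  0  0  1
  R[2]: 1  1  1  2
  R[3]: 1  1  2  3
  R[4]: 1  2  3  4

so w = (4, 1, 3, 2).

Rothe diagram D(w) (4 cells), 2 SE-corners (essential conditions):

[(1, 3, 0), (3, 2, 1)]


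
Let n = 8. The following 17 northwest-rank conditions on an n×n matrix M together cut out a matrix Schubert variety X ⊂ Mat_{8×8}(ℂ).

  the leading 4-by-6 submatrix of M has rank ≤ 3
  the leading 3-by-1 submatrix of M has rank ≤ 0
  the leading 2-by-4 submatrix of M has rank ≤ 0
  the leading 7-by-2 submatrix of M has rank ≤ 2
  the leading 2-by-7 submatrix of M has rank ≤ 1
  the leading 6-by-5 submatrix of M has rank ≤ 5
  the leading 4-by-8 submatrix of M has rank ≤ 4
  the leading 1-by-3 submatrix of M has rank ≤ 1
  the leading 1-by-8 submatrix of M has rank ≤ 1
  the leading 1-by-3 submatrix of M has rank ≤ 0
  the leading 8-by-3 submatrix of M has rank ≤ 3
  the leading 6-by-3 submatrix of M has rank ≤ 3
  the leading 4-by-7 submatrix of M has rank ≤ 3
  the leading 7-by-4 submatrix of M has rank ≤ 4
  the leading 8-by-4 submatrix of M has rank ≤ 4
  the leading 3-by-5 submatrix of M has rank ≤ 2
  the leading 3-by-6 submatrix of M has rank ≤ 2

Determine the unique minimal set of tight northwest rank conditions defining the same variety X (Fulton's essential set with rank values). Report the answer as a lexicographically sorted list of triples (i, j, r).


Propagating the 17 rank bounds to every northwest block:

  0  0  0  0  1  1  1  1
  0  0  0  0  1  1  1  2
  0  1  1  1  2  2  2  3
  1  2  2  2  3  3  3  4
  1  2  3  3  4  4  4  5
  1  2  3  4  5  5  5  6
  1  2  3  4  5  6  6  7
  1  2  3  4  5  6  7  8

reading off 1-entries of Δ²R: w = (5, 8, 2, 1, 3, 4, 6, 7).

Fulton essential set (3 of the 11 Rothe cells):

[(2, 4, 0), (2, 7, 1), (3, 1, 0)]


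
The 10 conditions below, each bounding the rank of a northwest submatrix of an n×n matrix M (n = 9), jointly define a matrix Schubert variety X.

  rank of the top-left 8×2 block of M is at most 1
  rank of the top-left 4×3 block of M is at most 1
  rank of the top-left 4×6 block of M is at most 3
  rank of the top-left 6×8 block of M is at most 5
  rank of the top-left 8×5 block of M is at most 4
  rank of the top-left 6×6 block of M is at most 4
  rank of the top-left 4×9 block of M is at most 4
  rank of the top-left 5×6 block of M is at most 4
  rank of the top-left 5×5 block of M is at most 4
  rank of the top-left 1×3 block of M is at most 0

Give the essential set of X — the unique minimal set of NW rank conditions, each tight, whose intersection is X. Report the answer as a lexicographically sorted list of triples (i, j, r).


Rank table r_w(9×9) implied by the 10 constraints:

  i=1: 0, 0, 0, 1, 1, 1, 1, 1, 1
  i=2: 1, 1, 1, 2, 2, 2, 2, 2, 2
  i=3: 1, 1, 1, 2, 3, 3, 3, 3, 3
  i=4: 1, 1, 1, 2, 3, 3, 4, 4, 4
  i=5: 1, 1, 2, 3, 4, 4, 5, 5, 5
  i=6: 1, 1, 2, 3, 4, 4, 5, 5, 6
  i=7: 1, 1, 2, 3, 4, 5, 6, 6, 7
  i=8: 1, 1, 2, 3, 4, 5, 6, 7, 8
  i=9: 1, 2, 3, 4, 5, 6, 7, 8, 9

second differences of R give the permutation w = (4, 1, 5, 7, 3, 9, 6, 8, 2).

ℓ(w)=14; the 6 essential cells (i,j,r):

[(1, 3, 0), (4, 3, 1), (4, 6, 3), (6, 6, 4), (6, 8, 5), (8, 2, 1)]


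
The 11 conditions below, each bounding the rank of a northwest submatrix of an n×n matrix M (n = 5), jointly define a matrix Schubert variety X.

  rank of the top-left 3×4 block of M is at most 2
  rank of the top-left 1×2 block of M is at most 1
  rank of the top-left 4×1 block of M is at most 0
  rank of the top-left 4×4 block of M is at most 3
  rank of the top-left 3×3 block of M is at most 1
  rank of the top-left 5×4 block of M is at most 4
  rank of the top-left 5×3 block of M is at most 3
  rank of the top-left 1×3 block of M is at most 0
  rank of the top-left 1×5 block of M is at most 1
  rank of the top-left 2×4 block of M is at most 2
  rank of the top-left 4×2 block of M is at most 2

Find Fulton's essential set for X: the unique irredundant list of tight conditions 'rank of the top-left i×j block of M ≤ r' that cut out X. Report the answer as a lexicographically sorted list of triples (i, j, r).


Computing R[i][j] = min implied NW-rank bound (n=5, 11 conditions):

  row 1: 0  0  0  1  1
  row 2: 0  1  1  2  2
  row 3: 0  1  1  2  3
  row 4: 0  1  2  3  4
  row 5: 1  2  3  4  5

giving w = (4, 2, 5, 3, 1) via Δ²R.

3 SE-corners of the 7-cell Rothe diagram give Ess(w):

[(1, 3, 0), (3, 3, 1), (4, 1, 0)]


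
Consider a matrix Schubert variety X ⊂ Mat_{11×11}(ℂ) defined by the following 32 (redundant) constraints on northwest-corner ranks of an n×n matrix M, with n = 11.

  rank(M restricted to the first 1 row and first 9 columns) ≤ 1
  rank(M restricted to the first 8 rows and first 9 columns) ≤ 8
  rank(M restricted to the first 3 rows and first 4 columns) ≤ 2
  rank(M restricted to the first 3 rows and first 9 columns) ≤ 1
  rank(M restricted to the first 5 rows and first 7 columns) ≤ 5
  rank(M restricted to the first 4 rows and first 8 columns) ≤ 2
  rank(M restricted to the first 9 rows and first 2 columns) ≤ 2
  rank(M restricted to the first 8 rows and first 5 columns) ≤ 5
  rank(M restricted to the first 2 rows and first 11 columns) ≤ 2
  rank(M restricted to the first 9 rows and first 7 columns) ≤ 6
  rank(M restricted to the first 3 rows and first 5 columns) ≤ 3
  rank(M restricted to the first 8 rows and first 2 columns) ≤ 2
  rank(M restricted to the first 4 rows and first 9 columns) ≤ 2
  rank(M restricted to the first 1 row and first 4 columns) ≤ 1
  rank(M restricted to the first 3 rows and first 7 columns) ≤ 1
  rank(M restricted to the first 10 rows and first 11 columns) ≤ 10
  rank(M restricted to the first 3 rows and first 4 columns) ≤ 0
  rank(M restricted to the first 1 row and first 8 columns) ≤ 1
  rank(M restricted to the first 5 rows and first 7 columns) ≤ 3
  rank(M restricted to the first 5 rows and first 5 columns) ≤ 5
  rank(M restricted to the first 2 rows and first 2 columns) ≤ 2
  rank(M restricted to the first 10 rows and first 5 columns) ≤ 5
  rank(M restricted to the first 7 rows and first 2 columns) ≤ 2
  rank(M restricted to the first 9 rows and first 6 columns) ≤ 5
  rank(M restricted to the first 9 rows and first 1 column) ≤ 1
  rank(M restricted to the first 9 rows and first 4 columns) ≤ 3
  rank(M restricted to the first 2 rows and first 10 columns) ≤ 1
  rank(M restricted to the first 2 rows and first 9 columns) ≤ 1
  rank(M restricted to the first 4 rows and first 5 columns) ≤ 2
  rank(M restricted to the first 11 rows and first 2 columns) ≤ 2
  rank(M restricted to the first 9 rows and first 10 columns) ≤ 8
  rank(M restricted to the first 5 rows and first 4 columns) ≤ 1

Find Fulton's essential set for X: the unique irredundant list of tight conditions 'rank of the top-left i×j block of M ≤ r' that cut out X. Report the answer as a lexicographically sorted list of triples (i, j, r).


Reconstructing r_w from the 32 given conditions:

  row 1: 0  0  0  0  1  1  1  1  1  1  1
  row 2: 0  0  0  0  1  1  1  1  1  1  2
  row 3: 0  0  0  0  1  1  1  1  1  2  3
  row 4: 1  1  1  1  2  2  2  2  2  3  4
  row 5: 1  1  1  1  2  3  3  3  3  4  5
  row 6: 1  2  2  2  3  4  4  4  4  5  6
  row 7: 1  2  3  3  4  5  5  5  5  6  7
  row 8: 1  2  3  3  4  5  6  6  6  7  8
  row 9: 1  2  3  3  4  5  6  7  7  8  9
  row 10: 1  2  3  4  5  6  7  8  8  9  10
  row 11: 1  2  3  4  5  6  7  8  9  10  11

reading off 1-entries of Δ²R: w = (5, 11, 10, 1, 6, 2, 3, 7, 8, 4, 9).

5 SE-corners of the 26-cell Rothe diagram give Ess(w):

[(2, 10, 1), (3, 4, 0), (3, 9, 1), (5, 4, 1), (9, 4, 3)]


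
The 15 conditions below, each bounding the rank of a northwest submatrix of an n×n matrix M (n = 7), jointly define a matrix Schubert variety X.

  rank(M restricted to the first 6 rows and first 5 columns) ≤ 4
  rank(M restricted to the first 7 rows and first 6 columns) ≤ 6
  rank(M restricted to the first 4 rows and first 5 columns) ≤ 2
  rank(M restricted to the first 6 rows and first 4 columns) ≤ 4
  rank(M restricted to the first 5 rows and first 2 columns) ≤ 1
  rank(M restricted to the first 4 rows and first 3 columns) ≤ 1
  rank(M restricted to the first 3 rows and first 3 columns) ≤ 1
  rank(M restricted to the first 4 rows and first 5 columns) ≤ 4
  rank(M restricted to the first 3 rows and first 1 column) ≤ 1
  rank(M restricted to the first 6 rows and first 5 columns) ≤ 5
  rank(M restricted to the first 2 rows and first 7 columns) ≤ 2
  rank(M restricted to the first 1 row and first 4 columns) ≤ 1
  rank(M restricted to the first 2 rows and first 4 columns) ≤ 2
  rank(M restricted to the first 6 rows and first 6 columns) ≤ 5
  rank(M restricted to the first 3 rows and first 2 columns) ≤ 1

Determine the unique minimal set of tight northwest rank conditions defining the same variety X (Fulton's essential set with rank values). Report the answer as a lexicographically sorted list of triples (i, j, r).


Reconstructing r_w from the 15 given conditions:

  row 1: 1 | 1 | 1 | 1 | 1 | 1 | 1
  row 2: 1 | 1 | 1 | 2 | 2 | 2 | 2
  row 3: 1 | 1 | 1 | 2 | 2 | 3 | 3
  row 4: 1 | 1 | 1 | 2 | 2 | 3 | 4
  row 5: 1 | 1 | 2 | 3 | 3 | 4 | 5
  row 6: 1 | 2 | 3 | 4 | 4 | 5 | 6
  row 7: 1 | 2 | 3 | 4 | 5 | 6 | 7

second differences of R give the permutation w = (1, 4, 6, 7, 3, 2, 5).

ℓ(w)=9; the 3 essential cells (i,j,r):

[(4, 3, 1), (4, 5, 2), (5, 2, 1)]


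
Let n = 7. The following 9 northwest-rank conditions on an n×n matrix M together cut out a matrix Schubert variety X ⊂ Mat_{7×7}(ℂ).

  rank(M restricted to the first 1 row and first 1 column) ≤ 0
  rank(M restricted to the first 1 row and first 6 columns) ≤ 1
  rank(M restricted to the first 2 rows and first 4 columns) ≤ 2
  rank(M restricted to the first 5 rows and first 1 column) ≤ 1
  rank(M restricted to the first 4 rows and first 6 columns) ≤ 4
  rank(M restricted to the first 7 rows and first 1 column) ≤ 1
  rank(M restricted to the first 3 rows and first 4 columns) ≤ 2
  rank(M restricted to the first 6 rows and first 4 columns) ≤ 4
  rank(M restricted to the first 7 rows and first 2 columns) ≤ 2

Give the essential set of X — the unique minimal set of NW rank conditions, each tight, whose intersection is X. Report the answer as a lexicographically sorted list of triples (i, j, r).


The tightest implied rank at each (i,j), from the 9 conditions:

  i=1: 0 1 1 1 1 1 1
  i=2: 1 2 2 2 2 2 2
  i=3: 1 2 2 2 3 3 3
  i=4: 1 2 3 3 4 4 4
  i=5: 1 2 3 4 5 5 5
  i=6: 1 2 3 4 5 6 6
  i=7: 1 2 3 4 5 6 7

hence w(1..7) = (2, 1, 5, 3, 4, 6, 7).

Rothe diagram D(w) (3 cells), 2 SE-corners (essential conditions):

[(1, 1, 0), (3, 4, 2)]


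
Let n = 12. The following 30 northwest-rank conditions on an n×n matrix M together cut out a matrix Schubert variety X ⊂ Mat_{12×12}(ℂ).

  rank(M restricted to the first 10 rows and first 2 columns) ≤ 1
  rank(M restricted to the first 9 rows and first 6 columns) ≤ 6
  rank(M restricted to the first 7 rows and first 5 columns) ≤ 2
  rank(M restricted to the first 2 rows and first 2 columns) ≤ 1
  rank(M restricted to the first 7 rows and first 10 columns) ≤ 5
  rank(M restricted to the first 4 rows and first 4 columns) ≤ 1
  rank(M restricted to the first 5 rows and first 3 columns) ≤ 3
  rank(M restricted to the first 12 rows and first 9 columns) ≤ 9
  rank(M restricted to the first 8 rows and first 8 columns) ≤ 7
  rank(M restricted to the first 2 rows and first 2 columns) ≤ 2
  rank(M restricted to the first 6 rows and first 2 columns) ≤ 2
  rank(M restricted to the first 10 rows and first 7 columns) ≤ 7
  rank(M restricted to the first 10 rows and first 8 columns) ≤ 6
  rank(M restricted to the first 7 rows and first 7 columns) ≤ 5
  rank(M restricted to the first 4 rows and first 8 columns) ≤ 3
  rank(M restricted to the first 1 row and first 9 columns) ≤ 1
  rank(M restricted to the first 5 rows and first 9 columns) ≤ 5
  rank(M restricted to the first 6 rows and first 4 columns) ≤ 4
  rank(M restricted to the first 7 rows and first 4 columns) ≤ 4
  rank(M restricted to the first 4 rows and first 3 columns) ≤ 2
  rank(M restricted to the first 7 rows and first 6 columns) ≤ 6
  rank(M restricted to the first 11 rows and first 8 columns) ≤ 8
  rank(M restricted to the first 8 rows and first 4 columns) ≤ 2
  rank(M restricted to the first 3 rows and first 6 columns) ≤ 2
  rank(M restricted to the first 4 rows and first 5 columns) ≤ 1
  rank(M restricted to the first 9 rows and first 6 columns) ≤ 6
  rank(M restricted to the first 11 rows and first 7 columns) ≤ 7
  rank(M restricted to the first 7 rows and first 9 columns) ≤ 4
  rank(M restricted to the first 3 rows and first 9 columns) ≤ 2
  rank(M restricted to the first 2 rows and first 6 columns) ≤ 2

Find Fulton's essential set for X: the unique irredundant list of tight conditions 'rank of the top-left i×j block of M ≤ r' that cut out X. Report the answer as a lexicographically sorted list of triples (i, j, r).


Rank table r_w(12×12) implied by the 30 constraints:

  i=1: 1 1 1 1 1 1 1 1 1 1 1 1
  i=2: 1 1 1 1 1 2 2 2 2 2 2 2
  i=3: 1 1 1 1 1 2 2 2 2 3 3 3
  i=4: 1 1 1 1 1 2 3 3 3 4 4 4
  i=5: 1 1 2 2 2 3 4 4 4 5 5 5
  i=6: 1 1 2 2 2 3 4 4 4 5 6 6
  i=7: 1 1 2 2 2 3 4 4 4 5 6 7
  i=8: 1 1 2 2 3 4 5 5 5 6 7 8
  i=9: 1 1 2 3 4 5 6 6 6 7 8 9
  i=10: 1 1 2 3 4 5 6 6 7 8 9 10
  i=11: 1 2 3 4 5 6 7 7 8 9 10 11
  i=12: 1 2 3 4 5 6 7 8 9 10 11 12

second differences of R give the permutation w = (1, 6, 10, 7, 3, 11, 12, 5, 4, 9, 2, 8).

|D(w)|=31, |Ess(w)|=7:

[(3, 9, 2), (4, 5, 1), (7, 5, 2), (7, 9, 4), (8, 4, 2), (10, 2, 1), (10, 8, 6)]


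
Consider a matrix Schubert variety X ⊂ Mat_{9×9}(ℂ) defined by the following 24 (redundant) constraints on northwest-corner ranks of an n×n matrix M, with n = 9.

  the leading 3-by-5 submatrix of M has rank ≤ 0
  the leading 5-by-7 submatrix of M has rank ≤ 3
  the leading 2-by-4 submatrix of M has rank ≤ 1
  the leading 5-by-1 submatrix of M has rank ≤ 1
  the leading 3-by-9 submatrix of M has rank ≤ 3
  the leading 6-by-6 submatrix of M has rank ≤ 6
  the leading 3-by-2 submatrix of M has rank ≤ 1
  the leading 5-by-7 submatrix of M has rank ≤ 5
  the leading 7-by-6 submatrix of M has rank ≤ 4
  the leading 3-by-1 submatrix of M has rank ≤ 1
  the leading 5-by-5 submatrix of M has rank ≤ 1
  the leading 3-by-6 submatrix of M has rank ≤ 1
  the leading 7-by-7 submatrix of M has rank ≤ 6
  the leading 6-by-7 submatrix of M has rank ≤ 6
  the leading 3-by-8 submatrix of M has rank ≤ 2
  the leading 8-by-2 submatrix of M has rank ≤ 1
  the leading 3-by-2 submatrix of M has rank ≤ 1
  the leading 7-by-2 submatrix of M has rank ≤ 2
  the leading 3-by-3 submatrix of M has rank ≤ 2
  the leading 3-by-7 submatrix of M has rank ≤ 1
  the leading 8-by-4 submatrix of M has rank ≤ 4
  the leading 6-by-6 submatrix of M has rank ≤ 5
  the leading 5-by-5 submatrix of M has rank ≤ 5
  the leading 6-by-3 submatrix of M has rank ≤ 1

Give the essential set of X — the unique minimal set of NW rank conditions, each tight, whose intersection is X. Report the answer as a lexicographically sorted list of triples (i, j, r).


Recovering R(i,j) via the rank-extension bound from the 24 conditions:

  i=1: 0, 0, 0, 0, 0, 1, 1, 1, 1
  i=2: 0, 0, 0, 0, 0, 1, 1, 2, 2
  i=3: 0, 0, 0, 0, 0, 1, 1, 2, 3
  i=4: 1, 1, 1, 1, 1, 2, 2, 3, 4
  i=5: 1, 1, 1, 1, 1, 2, 3, 4, 5
  i=6: 1, 1, 1, 2, 2, 3, 4, 5, 6
  i=7: 1, 1, 2, 3, 3, 4, 5, 6, 7
  i=8: 1, 1, 2, 3, 4, 5, 6, 7, 8
  i=9: 1, 2, 3, 4, 5, 6, 7, 8, 9

the unique w with this rank table is (6, 8, 9, 1, 7, 4, 3, 5, 2).

|D(w)|=25, |Ess(w)|=5:

[(3, 5, 0), (3, 7, 1), (5, 5, 1), (6, 3, 1), (8, 2, 1)]
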